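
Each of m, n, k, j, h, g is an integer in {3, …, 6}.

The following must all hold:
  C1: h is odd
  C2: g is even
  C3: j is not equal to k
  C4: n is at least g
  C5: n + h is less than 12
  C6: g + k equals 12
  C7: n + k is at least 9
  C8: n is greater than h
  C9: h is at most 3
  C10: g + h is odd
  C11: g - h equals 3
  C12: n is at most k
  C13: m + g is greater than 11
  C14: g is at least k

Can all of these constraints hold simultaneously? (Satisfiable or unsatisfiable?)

Satisfiable

Setting (m, n, k, j, h, g) = (6, 6, 6, 3, 3, 6) satisfies everything: constraint 5: n + h = 9; constraint 6: g + k = 12; constraint 7: n + k = 12, and the others follow.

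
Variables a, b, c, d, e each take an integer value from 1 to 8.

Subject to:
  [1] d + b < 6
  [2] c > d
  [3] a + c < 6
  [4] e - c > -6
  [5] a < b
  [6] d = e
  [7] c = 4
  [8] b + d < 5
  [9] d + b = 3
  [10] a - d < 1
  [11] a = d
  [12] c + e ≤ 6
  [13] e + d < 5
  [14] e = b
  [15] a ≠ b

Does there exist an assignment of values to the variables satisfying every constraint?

From constraints 6, 11, and 14, a = d = e = b, so a = b. But constraint 15 says a ≠ b. Contradiction.

Unsatisfiable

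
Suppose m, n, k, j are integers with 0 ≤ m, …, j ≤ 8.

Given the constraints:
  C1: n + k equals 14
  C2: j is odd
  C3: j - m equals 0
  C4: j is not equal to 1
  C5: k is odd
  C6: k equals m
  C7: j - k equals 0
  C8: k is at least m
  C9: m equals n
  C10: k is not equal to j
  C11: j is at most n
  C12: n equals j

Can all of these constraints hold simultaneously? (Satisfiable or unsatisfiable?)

From constraints 6, 9, and 12, k = m = n = j, so k = j. But constraint 10 says k ≠ j. Contradiction.

Unsatisfiable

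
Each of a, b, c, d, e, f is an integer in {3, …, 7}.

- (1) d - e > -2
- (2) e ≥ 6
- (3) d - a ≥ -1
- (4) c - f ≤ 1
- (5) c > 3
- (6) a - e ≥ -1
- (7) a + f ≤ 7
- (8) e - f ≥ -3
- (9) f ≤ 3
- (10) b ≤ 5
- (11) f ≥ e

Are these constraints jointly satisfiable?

From constraints 2 and 11: f ≥ e and e ≥ 6, so f ≥ 6. From constraint 9: f ≤ 3. But 3 < 6, so no value of f works.

Unsatisfiable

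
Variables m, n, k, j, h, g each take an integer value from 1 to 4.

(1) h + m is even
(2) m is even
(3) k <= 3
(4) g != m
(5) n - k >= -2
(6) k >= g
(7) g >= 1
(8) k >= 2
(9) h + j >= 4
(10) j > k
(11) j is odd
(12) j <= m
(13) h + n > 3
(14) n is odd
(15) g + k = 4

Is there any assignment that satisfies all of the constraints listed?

Satisfiable

The assignment m = 4, n = 1, k = 2, j = 3, h = 4, g = 2 works:
  constraint 5 holds since n - k = -1.
  constraint 9 holds since h + j = 7.
  constraint 13 holds since h + n = 5.
The rest check out directly.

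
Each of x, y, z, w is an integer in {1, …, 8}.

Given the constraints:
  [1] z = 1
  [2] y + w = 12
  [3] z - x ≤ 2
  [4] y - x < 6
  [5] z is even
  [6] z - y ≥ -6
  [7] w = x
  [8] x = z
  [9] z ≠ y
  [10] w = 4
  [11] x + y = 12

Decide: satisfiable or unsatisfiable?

Unsatisfiable

Constraint 10 fixes w = 4 and constraint 1 fixes z = 1. Constraints 7 and 8 give w = x = z, so w = z. But 4 ≠ 1 — contradiction.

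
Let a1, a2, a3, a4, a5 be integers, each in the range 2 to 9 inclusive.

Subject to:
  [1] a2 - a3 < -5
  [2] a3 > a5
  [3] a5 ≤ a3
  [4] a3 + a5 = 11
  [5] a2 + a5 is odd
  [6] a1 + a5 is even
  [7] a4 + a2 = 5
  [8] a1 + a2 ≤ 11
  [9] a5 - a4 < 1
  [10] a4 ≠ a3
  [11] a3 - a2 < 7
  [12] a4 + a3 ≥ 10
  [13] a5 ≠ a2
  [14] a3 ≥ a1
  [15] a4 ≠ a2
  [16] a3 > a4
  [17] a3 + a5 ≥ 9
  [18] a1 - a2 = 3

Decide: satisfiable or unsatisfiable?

Satisfiable

Take a1 = 6, a2 = 3, a3 = 9, a4 = 2, a5 = 2. Then constraint 1: a2 - a3 = -6; constraint 4: a3 + a5 = 11, and every other listed constraint is also met.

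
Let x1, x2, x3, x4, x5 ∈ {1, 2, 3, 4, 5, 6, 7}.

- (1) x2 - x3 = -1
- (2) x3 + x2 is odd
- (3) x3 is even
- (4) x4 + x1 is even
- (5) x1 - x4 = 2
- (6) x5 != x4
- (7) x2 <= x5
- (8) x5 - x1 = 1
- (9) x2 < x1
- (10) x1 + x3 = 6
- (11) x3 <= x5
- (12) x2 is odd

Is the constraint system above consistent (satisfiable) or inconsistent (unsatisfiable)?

Satisfiable

One satisfying assignment is x1 = 4, x2 = 1, x3 = 2, x4 = 2, x5 = 5.
For the less obvious constraints — constraint 1: x2 - x3 = -1; constraint 5: x1 - x4 = 2; constraint 8: x5 - x1 = 1 — and the others hold by inspection.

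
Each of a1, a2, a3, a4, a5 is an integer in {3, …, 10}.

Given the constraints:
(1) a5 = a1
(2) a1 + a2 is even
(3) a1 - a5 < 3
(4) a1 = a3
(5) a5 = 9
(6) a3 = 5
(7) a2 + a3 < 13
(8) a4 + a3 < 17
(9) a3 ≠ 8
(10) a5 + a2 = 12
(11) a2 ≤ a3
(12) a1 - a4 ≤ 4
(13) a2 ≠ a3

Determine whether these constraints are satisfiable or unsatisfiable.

Constraint 5 fixes a5 = 9 and constraint 6 fixes a3 = 5. Constraints 1 and 4 give a5 = a1 = a3, so a5 = a3. But 9 ≠ 5 — contradiction.

Unsatisfiable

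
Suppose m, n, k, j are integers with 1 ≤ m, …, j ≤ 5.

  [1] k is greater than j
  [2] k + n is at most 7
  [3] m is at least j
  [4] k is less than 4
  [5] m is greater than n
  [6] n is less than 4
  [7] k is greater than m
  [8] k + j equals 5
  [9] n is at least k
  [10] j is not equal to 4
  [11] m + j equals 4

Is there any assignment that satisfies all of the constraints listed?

Constraints 5, 7, and 9 give n < m, m < k, k ≤ n. Chaining: n < m < k ≤ n, which forces n < n — impossible.

Unsatisfiable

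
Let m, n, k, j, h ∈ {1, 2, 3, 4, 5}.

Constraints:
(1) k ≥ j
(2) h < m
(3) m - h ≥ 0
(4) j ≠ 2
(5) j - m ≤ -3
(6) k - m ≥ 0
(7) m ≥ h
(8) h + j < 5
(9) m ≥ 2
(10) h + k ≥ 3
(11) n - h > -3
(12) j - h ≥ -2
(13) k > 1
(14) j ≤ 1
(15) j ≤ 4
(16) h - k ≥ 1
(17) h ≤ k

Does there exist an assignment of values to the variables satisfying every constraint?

Constraints 5, 6, 12, and 16 give k − m ≥ 0, m − j ≥ 3, j − h ≥ -2, h − k ≥ 1.
Adding all 4 inequalities: the left sides telescope to 0, and the right sides sum to 0 + 3 + (-2) + 1 = 2. So 0 ≥ 2, which is false.

Unsatisfiable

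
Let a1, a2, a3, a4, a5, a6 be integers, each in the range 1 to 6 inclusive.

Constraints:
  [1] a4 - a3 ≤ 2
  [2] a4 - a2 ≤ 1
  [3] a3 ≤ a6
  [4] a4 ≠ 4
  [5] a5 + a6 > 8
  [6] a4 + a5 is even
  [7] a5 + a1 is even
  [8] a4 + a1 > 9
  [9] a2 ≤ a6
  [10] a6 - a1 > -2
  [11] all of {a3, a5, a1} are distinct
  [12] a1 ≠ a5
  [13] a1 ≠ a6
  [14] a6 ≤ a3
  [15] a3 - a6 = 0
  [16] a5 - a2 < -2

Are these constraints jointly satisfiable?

Satisfiable

Take a1 = 5, a2 = 6, a3 = 6, a4 = 5, a5 = 3, a6 = 6. Then constraint 1: a4 - a3 = -1; constraint 2: a4 - a2 = -1, and every other listed constraint is also met.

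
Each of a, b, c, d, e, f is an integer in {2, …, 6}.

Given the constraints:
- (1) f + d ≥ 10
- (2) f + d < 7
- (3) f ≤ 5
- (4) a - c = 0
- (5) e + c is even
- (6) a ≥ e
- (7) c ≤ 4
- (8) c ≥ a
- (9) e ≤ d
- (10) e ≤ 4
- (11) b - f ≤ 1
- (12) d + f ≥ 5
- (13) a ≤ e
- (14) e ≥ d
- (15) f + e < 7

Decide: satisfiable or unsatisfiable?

From constraint 3: f ≤ 5. From constraints 10 and 14: d ≤ e ≤ 4. Hence f + d ≤ 9. But constraint 1 requires f + d ≥ 10, and 10 > 9. Contradiction.

Unsatisfiable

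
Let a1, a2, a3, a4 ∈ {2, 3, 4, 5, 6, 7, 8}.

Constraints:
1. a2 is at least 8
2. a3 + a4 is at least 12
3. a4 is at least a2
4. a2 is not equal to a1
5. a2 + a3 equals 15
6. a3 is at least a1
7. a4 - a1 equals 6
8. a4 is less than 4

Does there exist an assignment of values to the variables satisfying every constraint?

Unsatisfiable

From constraints 1 and 3: a4 ≥ a2 and a2 ≥ 8, so a4 ≥ 8. From constraint 8: a4 ≤ 3. But 3 < 8, so no value of a4 works.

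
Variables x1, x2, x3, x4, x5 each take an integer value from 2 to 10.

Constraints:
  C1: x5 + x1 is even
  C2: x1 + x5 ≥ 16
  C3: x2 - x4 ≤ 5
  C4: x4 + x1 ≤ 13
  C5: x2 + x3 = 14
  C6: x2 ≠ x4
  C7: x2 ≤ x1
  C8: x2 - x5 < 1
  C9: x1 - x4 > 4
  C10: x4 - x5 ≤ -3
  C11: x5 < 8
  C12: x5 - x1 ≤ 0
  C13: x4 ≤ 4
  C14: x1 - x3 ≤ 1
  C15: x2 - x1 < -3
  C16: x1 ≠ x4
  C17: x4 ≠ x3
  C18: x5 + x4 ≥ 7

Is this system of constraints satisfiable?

Try x1 = 9, x2 = 5, x3 = 9, x4 = 2, x5 = 7.
Check constraint 2: x1 + x5 = 16; constraint 3: x2 - x4 = 3. The remaining constraints are straightforward to verify.

Satisfiable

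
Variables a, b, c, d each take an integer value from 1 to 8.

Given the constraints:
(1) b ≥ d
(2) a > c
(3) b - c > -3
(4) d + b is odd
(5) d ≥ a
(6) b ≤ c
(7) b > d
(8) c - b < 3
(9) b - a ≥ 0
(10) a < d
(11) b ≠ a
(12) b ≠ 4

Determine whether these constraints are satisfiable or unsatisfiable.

Unsatisfiable

Constraints 1, 2, 6, and 10 give d ≤ b, b ≤ c, c < a, a < d. Chaining: d ≤ b ≤ c < a < d, which forces d < d — impossible.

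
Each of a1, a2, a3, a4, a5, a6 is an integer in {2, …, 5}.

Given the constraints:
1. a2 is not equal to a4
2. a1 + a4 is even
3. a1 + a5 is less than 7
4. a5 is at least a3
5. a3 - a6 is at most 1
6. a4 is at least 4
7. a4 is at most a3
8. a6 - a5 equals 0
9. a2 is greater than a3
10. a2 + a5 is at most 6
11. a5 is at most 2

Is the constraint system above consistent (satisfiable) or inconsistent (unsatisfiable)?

From constraints 6 and 7: a3 ≥ a4 and a4 ≥ 4, so a3 ≥ 4. From constraints 4 and 11: a3 ≤ a5 and a5 ≤ 2, so a3 ≤ 2. But 2 < 4, so no value of a3 works.

Unsatisfiable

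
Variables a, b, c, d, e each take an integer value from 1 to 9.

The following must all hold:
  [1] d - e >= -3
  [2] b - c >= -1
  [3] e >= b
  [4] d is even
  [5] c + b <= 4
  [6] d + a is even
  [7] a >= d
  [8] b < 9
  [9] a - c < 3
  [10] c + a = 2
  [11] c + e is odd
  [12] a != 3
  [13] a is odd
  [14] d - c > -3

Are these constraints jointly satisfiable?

Unsatisfiable

Constraint 4 makes d even and constraint 13 makes a odd, so d + a must be odd. Constraint 6 says d + a is even — contradiction.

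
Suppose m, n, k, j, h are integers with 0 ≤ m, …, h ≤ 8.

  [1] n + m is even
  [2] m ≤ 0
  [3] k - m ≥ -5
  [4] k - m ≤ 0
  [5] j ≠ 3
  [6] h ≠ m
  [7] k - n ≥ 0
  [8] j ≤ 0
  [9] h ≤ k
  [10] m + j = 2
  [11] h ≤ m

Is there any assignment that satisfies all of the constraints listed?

From constraint 2: m ≤ 0. From constraint 8: j ≤ 0. Hence m + j ≤ 0. But constraint 10 requires m + j = 2, and 2 > 0. Contradiction.

Unsatisfiable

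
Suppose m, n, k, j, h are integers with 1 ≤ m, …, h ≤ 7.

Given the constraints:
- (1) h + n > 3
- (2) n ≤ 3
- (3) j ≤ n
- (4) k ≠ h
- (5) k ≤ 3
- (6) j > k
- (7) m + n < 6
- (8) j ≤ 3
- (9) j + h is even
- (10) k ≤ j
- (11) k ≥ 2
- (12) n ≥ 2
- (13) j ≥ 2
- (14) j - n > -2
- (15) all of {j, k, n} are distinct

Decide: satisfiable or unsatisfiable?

Unsatisfiable

Constraints 2, 5, 8, 11, 12, and 13 confine each of j, k, n to the 2 values {2, 3}.
Constraint 15 requires all 3 of them to be distinct, but only 2 values are available — impossible by the pigeonhole principle.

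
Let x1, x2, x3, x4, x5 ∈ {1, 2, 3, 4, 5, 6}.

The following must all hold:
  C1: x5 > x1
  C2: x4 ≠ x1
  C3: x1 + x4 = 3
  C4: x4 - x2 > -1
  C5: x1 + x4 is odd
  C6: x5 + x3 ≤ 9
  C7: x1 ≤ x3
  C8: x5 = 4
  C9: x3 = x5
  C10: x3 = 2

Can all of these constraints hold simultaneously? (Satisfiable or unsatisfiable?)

Constraint 10 fixes x3 = 2 and constraint 8 fixes x5 = 4, but constraint 9 requires x3 = x5. Since 2 ≠ 4, contradiction.

Unsatisfiable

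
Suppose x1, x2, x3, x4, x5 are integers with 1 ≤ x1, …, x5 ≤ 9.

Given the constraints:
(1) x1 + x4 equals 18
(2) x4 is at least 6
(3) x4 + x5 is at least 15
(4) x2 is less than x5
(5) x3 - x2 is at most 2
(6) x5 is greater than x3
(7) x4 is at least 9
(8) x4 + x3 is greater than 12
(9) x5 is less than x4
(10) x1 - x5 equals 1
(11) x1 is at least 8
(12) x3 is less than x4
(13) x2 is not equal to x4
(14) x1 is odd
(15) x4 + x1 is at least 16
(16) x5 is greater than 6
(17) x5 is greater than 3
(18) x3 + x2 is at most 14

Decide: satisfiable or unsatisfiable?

Satisfiable

Setting (x1, x2, x3, x4, x5) = (9, 7, 6, 9, 8) satisfies everything: constraint 1: x1 + x4 = 18; constraint 3: x4 + x5 = 17; constraint 5: x3 - x2 = -1, and the others follow.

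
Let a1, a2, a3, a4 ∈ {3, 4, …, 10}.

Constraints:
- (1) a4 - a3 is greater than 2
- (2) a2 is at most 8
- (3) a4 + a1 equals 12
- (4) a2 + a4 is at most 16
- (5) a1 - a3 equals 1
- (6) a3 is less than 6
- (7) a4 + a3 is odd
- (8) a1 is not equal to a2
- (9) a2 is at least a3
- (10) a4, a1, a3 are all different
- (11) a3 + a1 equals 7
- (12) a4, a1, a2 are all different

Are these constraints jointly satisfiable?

Setting (a1, a2, a3, a4) = (4, 5, 3, 8) satisfies everything: constraint 1: a4 - a3 = 5; constraint 3: a4 + a1 = 12; constraint 4: a2 + a4 = 13, and the others follow.

Satisfiable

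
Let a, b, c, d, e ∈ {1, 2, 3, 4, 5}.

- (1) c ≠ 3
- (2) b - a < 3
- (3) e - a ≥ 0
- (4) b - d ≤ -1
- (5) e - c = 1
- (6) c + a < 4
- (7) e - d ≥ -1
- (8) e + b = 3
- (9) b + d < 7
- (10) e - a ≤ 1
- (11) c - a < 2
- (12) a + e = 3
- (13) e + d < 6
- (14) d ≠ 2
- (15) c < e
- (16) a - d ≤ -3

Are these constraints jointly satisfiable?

Unsatisfiable

Constraints 7, 10, and 16 give d − a ≥ 3, a − e ≥ -1, e − d ≥ -1.
Adding all 3 inequalities: the left sides telescope to 0, and the right sides sum to 3 + (-1) + (-1) = 1. So 0 ≥ 1, which is false.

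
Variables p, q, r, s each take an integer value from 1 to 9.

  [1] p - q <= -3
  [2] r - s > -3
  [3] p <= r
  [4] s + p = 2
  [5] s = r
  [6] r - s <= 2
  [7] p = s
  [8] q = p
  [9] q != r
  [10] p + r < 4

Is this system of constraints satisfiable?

From constraints 5, 7, and 8, q = p = s = r, so q = r. But constraint 9 says q ≠ r. Contradiction.

Unsatisfiable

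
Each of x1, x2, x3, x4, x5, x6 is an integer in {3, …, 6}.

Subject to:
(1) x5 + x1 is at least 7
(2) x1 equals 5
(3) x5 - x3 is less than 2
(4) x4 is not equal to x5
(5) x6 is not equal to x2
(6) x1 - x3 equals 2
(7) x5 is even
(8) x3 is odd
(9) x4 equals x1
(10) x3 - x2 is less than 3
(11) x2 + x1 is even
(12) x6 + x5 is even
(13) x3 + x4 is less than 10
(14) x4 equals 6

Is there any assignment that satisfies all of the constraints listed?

Unsatisfiable

Constraint 14 fixes x4 = 6 and constraint 2 fixes x1 = 5, but constraint 9 requires x4 = x1. Since 6 ≠ 5, contradiction.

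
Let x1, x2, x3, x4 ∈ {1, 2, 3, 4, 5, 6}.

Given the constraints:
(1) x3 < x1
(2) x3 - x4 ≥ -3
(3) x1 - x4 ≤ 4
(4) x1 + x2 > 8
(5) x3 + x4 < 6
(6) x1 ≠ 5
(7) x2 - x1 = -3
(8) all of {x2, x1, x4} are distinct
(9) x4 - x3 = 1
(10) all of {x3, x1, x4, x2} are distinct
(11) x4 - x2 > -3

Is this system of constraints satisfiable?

Setting (x1, x2, x3, x4) = (6, 3, 1, 2) satisfies everything: constraint 2: x3 - x4 = -1; constraint 3: x1 - x4 = 4, and the others follow.

Satisfiable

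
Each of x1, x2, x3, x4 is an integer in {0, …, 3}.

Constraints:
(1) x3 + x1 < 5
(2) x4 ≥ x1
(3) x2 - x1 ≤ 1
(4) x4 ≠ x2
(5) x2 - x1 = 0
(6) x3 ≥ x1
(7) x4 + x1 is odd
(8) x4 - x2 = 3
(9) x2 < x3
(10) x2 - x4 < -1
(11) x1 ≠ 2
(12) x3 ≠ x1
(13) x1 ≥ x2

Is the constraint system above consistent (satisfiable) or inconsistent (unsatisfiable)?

Satisfiable

Try x1 = 0, x2 = 0, x3 = 3, x4 = 3.
Check constraint 1: x3 + x1 = 3; constraint 3: x2 - x1 = 0. The remaining constraints are straightforward to verify.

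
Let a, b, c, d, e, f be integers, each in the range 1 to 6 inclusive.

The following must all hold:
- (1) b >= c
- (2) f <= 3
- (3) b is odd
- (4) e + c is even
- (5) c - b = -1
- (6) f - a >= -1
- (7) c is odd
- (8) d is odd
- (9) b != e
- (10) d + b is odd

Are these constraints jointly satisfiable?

Constraint 8 makes d odd and constraint 3 makes b odd, so d + b must be even. Constraint 10 says d + b is odd — contradiction.

Unsatisfiable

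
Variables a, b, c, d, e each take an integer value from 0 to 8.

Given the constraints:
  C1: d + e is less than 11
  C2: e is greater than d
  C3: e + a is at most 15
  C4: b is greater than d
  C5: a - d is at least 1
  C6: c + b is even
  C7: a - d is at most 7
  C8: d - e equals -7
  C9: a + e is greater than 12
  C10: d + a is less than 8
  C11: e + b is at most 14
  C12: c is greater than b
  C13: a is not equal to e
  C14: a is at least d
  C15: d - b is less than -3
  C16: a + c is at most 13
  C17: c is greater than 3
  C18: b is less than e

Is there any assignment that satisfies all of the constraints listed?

Try a = 5, b = 5, c = 7, d = 1, e = 8.
Check constraint 1: d + e = 9; constraint 3: e + a = 13; constraint 5: a - d = 4. The remaining constraints are straightforward to verify.

Satisfiable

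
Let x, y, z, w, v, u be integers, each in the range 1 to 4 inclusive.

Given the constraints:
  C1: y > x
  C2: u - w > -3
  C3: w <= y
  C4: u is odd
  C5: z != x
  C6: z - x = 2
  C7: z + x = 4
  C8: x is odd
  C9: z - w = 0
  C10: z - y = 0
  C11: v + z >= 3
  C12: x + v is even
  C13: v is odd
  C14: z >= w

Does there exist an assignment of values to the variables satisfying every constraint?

Satisfiable

Setting (x, y, z, w, v, u) = (1, 3, 3, 3, 3, 3) satisfies everything: constraint 2: u - w = 0; constraint 6: z - x = 2, and the others follow.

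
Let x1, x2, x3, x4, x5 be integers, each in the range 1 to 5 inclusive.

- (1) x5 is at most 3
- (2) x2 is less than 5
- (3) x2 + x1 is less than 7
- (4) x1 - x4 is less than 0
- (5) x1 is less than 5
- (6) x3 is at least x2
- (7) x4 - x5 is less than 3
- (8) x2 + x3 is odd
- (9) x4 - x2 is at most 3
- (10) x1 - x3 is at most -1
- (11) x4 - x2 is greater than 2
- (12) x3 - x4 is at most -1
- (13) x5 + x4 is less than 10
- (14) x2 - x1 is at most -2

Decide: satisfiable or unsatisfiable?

Unsatisfiable

Constraints 9, 10, 12, and 14 give x2 − x4 ≥ -3, x4 − x3 ≥ 1, x3 − x1 ≥ 1, x1 − x2 ≥ 2.
Adding all 4 inequalities: the left sides telescope to 0, and the right sides sum to (-3) + 1 + 1 + 2 = 1. So 0 ≥ 1, which is false.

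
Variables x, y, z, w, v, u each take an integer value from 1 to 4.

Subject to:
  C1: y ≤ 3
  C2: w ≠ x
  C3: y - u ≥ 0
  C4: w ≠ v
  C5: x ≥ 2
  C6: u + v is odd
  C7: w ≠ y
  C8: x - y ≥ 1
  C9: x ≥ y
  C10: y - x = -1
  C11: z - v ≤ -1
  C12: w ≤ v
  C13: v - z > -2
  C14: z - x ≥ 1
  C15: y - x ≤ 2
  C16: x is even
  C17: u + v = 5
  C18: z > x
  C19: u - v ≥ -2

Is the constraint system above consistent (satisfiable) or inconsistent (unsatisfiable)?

Unsatisfiable

Constraints 3, 8, 11, 14, and 19 give x − y ≥ 1, y − u ≥ 0, u − v ≥ -2, v − z ≥ 1, z − x ≥ 1.
Adding all 5 inequalities: the left sides telescope to 0, and the right sides sum to 1 + 0 + (-2) + 1 + 1 = 1. So 0 ≥ 1, which is false.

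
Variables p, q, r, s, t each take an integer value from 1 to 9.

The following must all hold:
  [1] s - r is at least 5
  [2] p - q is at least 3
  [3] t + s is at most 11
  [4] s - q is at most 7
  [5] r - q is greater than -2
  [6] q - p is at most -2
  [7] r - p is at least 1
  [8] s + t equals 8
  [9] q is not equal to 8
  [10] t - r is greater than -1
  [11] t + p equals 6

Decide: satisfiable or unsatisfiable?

Unsatisfiable

Constraints 1, 2, 4, and 7 give q − s ≥ -7, s − r ≥ 5, r − p ≥ 1, p − q ≥ 3.
Adding all 4 inequalities: the left sides telescope to 0, and the right sides sum to (-7) + 5 + 1 + 3 = 2. So 0 ≥ 2, which is false.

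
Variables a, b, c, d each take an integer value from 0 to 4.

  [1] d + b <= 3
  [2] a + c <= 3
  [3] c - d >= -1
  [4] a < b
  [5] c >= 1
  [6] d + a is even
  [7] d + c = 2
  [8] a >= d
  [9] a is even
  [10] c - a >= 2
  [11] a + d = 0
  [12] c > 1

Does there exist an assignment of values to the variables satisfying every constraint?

Setting (a, b, c, d) = (0, 2, 2, 0) satisfies everything: constraint 1: d + b = 2; constraint 2: a + c = 2; constraint 3: c - d = 2, and the others follow.

Satisfiable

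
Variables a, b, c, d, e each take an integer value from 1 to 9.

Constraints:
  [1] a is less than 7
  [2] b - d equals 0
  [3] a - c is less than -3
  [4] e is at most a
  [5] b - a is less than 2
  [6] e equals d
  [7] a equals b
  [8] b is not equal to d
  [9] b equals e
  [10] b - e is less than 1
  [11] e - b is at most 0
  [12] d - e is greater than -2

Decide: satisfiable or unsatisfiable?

From constraints 6 and 9, b = e = d, so b = d. But constraint 8 says b ≠ d. Contradiction.

Unsatisfiable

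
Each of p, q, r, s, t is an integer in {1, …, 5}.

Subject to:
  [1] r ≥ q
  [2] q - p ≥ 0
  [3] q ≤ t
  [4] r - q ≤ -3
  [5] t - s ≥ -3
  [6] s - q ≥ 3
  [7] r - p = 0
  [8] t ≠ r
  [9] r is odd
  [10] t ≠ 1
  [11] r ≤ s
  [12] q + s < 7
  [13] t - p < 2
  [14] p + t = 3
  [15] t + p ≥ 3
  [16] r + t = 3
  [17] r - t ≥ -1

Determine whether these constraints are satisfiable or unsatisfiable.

Unsatisfiable

Constraints 4, 5, 6, and 17 give r − t ≥ -1, t − s ≥ -3, s − q ≥ 3, q − r ≥ 3.
Adding all 4 inequalities: the left sides telescope to 0, and the right sides sum to (-1) + (-3) + 3 + 3 = 2. So 0 ≥ 2, which is false.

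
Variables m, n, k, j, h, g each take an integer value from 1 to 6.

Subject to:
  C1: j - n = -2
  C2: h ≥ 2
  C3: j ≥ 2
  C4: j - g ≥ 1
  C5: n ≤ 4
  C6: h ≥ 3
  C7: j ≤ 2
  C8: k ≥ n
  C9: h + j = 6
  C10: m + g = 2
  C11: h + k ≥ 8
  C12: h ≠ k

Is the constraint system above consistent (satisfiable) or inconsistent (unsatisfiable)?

Setting (m, n, k, j, h, g) = (1, 4, 5, 2, 4, 1) satisfies everything: constraint 1: j - n = -2; constraint 4: j - g = 1; constraint 9: h + j = 6, and the others follow.

Satisfiable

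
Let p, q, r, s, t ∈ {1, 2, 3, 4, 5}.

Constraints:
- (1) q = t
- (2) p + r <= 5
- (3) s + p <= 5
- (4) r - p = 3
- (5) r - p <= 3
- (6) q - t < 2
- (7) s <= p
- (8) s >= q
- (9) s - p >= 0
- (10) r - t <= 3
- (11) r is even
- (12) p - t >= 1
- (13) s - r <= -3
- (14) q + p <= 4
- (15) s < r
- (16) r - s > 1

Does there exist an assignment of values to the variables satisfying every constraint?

Constraints 9, 10, 12, and 13 give t − r ≥ -3, r − s ≥ 3, s − p ≥ 0, p − t ≥ 1.
Adding all 4 inequalities: the left sides telescope to 0, and the right sides sum to (-3) + 3 + 0 + 1 = 1. So 0 ≥ 1, which is false.

Unsatisfiable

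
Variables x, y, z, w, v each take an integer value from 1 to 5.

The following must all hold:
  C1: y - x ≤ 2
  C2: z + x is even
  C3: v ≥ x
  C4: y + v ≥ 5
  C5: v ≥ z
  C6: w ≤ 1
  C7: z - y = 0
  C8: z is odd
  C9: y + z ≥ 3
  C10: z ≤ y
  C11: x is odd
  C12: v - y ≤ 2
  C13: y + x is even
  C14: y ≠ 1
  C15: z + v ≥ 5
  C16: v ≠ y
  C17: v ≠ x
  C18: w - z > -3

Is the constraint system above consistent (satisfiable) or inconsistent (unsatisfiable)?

One satisfying assignment is x = 1, y = 3, z = 3, w = 1, v = 5.
For the less obvious constraints — constraint 1: y - x = 2; constraint 4: y + v = 8; constraint 7: z - y = 0 — and the others hold by inspection.

Satisfiable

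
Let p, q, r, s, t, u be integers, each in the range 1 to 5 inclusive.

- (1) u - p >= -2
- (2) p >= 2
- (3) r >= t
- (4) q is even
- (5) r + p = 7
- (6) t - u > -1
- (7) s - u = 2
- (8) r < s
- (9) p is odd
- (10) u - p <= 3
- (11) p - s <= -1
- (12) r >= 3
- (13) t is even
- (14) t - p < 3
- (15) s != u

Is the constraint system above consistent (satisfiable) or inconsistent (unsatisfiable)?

Satisfiable

The assignment p = 3, q = 4, r = 4, s = 5, t = 4, u = 3 works:
  constraint 1 holds since u - p = 0.
  constraint 5 holds since r + p = 7.
The rest check out directly.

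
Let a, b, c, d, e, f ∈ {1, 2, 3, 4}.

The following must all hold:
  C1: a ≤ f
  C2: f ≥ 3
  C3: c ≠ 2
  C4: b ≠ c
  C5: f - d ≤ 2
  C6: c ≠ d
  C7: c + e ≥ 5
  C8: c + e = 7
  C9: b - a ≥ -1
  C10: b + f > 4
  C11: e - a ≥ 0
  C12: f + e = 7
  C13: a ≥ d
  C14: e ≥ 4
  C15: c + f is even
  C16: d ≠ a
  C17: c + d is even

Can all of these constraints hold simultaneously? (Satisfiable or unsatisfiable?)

Satisfiable

Try a = 2, b = 2, c = 3, d = 1, e = 4, f = 3.
Check constraint 5: f - d = 2; constraint 7: c + e = 7; constraint 8: c + e = 7. The remaining constraints are straightforward to verify.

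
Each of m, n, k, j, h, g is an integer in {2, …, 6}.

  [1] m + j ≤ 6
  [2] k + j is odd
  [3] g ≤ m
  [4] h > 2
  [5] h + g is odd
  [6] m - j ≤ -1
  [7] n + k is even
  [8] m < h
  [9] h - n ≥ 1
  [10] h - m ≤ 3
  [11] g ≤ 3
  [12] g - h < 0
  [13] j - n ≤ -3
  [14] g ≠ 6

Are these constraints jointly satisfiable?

Unsatisfiable

Constraints 6, 9, 10, and 13 give n − j ≥ 3, j − m ≥ 1, m − h ≥ -3, h − n ≥ 1.
Adding all 4 inequalities: the left sides telescope to 0, and the right sides sum to 3 + 1 + (-3) + 1 = 2. So 0 ≥ 2, which is false.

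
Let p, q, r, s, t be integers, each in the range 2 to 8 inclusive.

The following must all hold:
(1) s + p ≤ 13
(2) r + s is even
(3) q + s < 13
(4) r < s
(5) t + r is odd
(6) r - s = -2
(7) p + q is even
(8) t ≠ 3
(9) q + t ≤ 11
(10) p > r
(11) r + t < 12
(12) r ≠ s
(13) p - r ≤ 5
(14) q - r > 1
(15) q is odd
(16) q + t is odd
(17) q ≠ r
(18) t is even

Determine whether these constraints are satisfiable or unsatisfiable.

Satisfiable

Try p = 5, q = 5, r = 3, s = 5, t = 6.
Check constraint 1: s + p = 10; constraint 3: q + s = 10; constraint 6: r - s = -2. The remaining constraints are straightforward to verify.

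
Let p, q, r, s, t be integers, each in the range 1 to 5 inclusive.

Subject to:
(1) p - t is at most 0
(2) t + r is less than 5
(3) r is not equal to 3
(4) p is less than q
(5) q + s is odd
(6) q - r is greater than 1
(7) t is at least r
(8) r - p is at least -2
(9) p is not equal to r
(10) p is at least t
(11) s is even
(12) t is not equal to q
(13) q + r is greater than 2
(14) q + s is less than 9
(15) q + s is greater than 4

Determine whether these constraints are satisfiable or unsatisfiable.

Setting (p, q, r, s, t) = (2, 3, 1, 4, 2) satisfies everything: constraint 1: p - t = 0; constraint 2: t + r = 3; constraint 6: q - r = 2, and the others follow.

Satisfiable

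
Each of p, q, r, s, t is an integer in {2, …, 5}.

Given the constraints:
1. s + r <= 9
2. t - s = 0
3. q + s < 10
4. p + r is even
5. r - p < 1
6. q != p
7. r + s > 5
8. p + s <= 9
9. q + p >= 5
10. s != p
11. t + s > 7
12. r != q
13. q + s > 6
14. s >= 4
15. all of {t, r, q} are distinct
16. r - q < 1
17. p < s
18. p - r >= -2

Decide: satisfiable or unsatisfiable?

Take p = 3, q = 5, r = 3, s = 4, t = 4. Then constraint 1: s + r = 7; constraint 2: t - s = 0, and every other listed constraint is also met.

Satisfiable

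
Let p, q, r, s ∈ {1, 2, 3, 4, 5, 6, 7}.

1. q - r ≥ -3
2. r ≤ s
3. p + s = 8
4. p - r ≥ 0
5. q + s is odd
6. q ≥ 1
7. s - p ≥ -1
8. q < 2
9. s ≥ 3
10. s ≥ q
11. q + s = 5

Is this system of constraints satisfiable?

One satisfying assignment is p = 4, q = 1, r = 4, s = 4.
For the less obvious constraints — constraint 1: q - r = -3; constraint 3: p + s = 8 — and the others hold by inspection.

Satisfiable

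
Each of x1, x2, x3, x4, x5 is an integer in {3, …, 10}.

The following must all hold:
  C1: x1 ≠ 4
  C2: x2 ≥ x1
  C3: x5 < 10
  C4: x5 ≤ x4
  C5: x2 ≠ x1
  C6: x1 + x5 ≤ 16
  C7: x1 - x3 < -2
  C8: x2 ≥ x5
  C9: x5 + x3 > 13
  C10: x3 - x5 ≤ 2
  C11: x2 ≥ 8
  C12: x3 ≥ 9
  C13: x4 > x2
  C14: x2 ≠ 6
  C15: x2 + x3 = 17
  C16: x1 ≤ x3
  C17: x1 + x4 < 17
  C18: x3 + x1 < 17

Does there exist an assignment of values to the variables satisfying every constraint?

Satisfiable

Try x1 = 6, x2 = 8, x3 = 9, x4 = 9, x5 = 7.
Check constraint 6: x1 + x5 = 13; constraint 7: x1 - x3 = -3; constraint 9: x5 + x3 = 16. The remaining constraints are straightforward to verify.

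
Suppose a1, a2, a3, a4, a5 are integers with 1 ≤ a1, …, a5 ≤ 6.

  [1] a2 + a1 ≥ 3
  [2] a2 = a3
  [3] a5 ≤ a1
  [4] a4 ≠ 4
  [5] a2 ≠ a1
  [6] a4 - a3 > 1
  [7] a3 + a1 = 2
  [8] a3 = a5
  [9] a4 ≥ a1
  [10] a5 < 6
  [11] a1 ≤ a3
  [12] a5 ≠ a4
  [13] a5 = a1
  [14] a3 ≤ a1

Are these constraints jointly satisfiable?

Unsatisfiable

From constraints 2, 8, and 13, a2 = a3 = a5 = a1, so a2 = a1. But constraint 5 says a2 ≠ a1. Contradiction.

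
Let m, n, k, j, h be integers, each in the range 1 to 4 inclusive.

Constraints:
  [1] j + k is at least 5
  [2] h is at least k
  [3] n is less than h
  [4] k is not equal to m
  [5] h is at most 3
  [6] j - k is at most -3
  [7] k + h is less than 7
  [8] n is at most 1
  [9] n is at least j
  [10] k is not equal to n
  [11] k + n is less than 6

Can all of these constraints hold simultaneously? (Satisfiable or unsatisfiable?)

Unsatisfiable

From constraints 8 and 9: j ≤ n ≤ 1. From constraints 2 and 5: k ≤ h ≤ 3. Hence j + k ≤ 4. But constraint 1 requires j + k ≥ 5, and 5 > 4. Contradiction.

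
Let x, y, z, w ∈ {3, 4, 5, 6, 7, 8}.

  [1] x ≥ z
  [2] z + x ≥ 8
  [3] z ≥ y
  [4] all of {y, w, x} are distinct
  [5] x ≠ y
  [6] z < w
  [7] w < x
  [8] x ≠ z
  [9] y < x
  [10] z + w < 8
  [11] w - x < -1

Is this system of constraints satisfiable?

Satisfiable

One satisfying assignment is x = 6, y = 3, z = 3, w = 4.
For the less obvious constraints — constraint 2: z + x = 9; constraint 10: z + w = 7 — and the others hold by inspection.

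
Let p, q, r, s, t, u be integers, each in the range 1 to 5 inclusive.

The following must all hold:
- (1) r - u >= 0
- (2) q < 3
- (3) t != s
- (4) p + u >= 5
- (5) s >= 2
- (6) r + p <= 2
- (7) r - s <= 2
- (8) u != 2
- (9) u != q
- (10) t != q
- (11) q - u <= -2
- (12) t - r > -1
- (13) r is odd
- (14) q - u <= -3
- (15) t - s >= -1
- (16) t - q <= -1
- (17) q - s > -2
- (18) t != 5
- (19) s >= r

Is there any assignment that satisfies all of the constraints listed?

Constraints 1, 7, 14, 15, and 16 give r − u ≥ 0, u − q ≥ 3, q − t ≥ 1, t − s ≥ -1, s − r ≥ -2.
Adding all 5 inequalities: the left sides telescope to 0, and the right sides sum to 0 + 3 + 1 + (-1) + (-2) = 1. So 0 ≥ 1, which is false.

Unsatisfiable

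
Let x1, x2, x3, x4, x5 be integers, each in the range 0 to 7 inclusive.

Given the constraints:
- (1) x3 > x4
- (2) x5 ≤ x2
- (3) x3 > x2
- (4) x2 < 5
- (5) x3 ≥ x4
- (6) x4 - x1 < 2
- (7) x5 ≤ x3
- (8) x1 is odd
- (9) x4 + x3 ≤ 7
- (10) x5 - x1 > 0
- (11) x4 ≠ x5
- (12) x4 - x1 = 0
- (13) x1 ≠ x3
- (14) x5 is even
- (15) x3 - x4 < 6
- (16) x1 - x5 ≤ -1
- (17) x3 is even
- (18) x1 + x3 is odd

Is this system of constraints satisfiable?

Satisfiable

Try x1 = 1, x2 = 2, x3 = 4, x4 = 1, x5 = 2.
Check constraint 6: x4 - x1 = 0; constraint 9: x4 + x3 = 5; constraint 10: x5 - x1 = 1. The remaining constraints are straightforward to verify.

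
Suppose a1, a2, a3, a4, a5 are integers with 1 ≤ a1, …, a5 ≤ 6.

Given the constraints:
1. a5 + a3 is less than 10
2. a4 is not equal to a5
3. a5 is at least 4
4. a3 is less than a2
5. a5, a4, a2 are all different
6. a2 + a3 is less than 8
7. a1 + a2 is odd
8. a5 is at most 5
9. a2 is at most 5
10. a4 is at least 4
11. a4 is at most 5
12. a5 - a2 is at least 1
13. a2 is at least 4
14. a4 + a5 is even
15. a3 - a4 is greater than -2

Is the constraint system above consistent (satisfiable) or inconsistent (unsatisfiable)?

Unsatisfiable

Constraints 3, 8, 9, 10, 11, and 13 confine each of a5, a4, a2 to the 2 values {4, 5}.
Constraint 5 requires all 3 of them to be distinct, but only 2 values are available — impossible by the pigeonhole principle.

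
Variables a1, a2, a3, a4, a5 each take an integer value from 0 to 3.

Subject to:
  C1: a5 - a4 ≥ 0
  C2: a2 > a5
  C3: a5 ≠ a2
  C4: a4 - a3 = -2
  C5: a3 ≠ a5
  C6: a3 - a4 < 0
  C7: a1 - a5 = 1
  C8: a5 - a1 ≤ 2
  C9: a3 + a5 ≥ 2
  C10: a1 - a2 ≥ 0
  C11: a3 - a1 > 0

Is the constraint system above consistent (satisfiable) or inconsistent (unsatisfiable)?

Unsatisfiable

Constraints 1, 2, 6, 10, and 11 give a2 ≤ a1, a1 < a3, a3 < a4, a4 ≤ a5, a5 < a2. Chaining: a2 ≤ a1 < a3 < a4 ≤ a5 < a2, which forces a2 < a2 — impossible.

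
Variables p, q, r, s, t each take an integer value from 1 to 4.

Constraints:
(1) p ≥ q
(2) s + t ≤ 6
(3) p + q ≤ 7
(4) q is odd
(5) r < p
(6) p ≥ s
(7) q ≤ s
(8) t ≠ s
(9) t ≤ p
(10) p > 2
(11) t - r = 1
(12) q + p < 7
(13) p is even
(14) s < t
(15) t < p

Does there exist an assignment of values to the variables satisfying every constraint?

Satisfiable

Setting (p, q, r, s, t) = (4, 1, 1, 1, 2) satisfies everything: constraint 2: s + t = 3; constraint 3: p + q = 5, and the others follow.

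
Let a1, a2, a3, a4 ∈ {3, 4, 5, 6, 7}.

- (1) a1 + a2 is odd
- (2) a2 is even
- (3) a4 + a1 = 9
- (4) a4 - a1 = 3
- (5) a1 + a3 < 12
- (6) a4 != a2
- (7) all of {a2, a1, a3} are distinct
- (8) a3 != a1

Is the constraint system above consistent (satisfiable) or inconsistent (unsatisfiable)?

Satisfiable

Try a1 = 3, a2 = 4, a3 = 7, a4 = 6.
Check constraint 3: a4 + a1 = 9; constraint 4: a4 - a1 = 3. The remaining constraints are straightforward to verify.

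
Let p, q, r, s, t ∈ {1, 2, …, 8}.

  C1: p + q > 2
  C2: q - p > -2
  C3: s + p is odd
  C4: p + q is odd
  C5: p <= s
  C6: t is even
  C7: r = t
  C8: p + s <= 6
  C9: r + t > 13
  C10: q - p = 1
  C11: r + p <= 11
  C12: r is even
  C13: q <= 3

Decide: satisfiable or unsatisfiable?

Satisfiable

Setting (p, q, r, s, t) = (2, 3, 8, 3, 8) satisfies everything: constraint 1: p + q = 5; constraint 2: q - p = 1, and the others follow.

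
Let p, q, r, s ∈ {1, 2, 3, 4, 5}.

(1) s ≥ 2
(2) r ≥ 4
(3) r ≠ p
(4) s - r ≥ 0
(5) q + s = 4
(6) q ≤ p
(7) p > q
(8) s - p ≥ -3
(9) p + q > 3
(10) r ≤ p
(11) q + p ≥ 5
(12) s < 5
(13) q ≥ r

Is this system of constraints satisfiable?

From constraints 2 and 13: q ≥ r ≥ 4. From constraint 1: s ≥ 2. Hence q + s ≥ 6. But constraint 5 requires q + s = 4, and 4 < 6. Contradiction.

Unsatisfiable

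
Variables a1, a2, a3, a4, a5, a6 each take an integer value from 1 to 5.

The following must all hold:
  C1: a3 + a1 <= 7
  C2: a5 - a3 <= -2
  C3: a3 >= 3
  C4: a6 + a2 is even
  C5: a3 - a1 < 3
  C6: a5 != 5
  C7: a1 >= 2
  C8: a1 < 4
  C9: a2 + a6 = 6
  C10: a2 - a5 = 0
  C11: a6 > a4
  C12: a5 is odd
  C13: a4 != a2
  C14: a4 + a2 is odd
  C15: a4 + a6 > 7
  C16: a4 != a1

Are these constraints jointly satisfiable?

The assignment a1 = 2, a2 = 1, a3 = 4, a4 = 4, a5 = 1, a6 = 5 works:
  constraint 1 holds since a3 + a1 = 6.
  constraint 2 holds since a5 - a3 = -3.
The rest check out directly.

Satisfiable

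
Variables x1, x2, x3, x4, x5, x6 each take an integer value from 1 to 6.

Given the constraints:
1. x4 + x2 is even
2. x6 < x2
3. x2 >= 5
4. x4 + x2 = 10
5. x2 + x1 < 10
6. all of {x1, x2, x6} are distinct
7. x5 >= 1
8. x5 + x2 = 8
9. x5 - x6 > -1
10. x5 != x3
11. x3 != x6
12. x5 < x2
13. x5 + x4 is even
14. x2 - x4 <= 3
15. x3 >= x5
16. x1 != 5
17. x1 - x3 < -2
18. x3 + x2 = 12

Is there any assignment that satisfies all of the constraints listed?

Take x1 = 2, x2 = 6, x3 = 6, x4 = 4, x5 = 2, x6 = 1. Then constraint 4: x4 + x2 = 10; constraint 5: x2 + x1 = 8; constraint 8: x5 + x2 = 8, and every other listed constraint is also met.

Satisfiable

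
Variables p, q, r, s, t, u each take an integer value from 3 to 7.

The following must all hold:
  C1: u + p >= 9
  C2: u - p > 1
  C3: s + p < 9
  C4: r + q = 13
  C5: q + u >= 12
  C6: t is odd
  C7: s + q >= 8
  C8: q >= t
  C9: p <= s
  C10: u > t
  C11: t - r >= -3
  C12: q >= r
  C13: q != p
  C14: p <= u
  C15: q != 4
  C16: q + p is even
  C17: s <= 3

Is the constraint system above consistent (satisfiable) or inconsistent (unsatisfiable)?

Satisfiable

Try p = 3, q = 7, r = 6, s = 3, t = 5, u = 6.
Check constraint 1: u + p = 9; constraint 2: u - p = 3. The remaining constraints are straightforward to verify.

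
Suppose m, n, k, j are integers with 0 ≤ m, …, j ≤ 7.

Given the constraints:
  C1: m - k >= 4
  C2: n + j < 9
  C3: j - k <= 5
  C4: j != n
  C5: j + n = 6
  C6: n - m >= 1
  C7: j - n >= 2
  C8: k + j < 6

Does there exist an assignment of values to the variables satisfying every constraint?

Constraints 1, 3, 6, and 7 give m − k ≥ 4, k − j ≥ -5, j − n ≥ 2, n − m ≥ 1.
Adding all 4 inequalities: the left sides telescope to 0, and the right sides sum to 4 + (-5) + 2 + 1 = 2. So 0 ≥ 2, which is false.

Unsatisfiable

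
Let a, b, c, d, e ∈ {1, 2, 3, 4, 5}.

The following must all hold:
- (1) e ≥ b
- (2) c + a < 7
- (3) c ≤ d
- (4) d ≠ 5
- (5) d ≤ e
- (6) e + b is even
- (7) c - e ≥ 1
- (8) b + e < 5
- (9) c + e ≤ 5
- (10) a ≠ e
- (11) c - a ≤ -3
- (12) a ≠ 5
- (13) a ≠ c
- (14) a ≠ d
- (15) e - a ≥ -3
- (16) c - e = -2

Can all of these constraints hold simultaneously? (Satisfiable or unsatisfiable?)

Constraints 7, 11, and 15 give e − a ≥ -3, a − c ≥ 3, c − e ≥ 1.
Adding all 3 inequalities: the left sides telescope to 0, and the right sides sum to (-3) + 3 + 1 = 1. So 0 ≥ 1, which is false.

Unsatisfiable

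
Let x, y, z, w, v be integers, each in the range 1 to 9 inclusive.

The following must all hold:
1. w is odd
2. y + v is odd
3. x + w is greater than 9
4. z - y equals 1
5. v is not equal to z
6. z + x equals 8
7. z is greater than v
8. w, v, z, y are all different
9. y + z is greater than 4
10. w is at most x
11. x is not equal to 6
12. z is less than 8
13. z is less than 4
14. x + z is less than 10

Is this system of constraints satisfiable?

Satisfiable

One satisfying assignment is x = 5, y = 2, z = 3, w = 5, v = 1.
For the less obvious constraints — constraint 3: x + w = 10; constraint 4: z - y = 1 — and the others hold by inspection.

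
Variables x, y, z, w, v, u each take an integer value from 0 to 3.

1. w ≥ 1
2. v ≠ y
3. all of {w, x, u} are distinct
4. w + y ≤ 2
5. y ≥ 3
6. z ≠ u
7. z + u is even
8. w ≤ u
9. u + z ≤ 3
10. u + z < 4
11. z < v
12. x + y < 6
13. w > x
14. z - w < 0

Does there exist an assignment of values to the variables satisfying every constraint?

From constraint 1: w ≥ 1. From constraint 5: y ≥ 3. Hence w + y ≥ 4. But constraint 4 requires w + y ≤ 2, and 2 < 4. Contradiction.

Unsatisfiable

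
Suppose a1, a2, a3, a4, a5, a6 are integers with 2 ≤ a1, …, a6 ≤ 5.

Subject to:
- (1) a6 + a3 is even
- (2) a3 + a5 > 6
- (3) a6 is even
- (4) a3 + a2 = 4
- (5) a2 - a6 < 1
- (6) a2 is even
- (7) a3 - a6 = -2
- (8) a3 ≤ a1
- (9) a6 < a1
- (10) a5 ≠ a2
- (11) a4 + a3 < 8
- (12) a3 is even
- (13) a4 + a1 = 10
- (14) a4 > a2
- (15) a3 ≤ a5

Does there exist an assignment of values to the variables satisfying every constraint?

Satisfiable

One satisfying assignment is a1 = 5, a2 = 2, a3 = 2, a4 = 5, a5 = 5, a6 = 4.
For the less obvious constraints — constraint 2: a3 + a5 = 7; constraint 4: a3 + a2 = 4 — and the others hold by inspection.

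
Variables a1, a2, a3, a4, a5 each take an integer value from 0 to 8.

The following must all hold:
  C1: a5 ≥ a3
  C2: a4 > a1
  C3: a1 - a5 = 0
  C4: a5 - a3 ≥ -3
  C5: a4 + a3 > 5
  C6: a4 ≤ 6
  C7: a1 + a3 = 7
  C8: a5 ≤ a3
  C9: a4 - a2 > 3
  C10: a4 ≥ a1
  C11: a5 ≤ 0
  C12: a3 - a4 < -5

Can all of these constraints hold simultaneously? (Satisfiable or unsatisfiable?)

From constraints 6 and 10: a1 ≤ a4 ≤ 6. From constraints 1 and 11: a3 ≤ a5 ≤ 0. Hence a1 + a3 ≤ 6. But constraint 7 requires a1 + a3 = 7, and 7 > 6. Contradiction.

Unsatisfiable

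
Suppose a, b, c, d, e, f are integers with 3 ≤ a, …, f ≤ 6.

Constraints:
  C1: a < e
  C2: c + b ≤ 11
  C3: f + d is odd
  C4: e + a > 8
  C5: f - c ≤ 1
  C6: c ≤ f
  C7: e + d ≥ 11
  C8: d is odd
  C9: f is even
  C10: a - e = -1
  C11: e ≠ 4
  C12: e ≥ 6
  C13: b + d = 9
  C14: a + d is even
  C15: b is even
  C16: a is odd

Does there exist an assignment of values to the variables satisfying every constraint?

Satisfiable

Setting (a, b, c, d, e, f) = (5, 4, 4, 5, 6, 4) satisfies everything: constraint 2: c + b = 8; constraint 4: e + a = 11; constraint 5: f - c = 0, and the others follow.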